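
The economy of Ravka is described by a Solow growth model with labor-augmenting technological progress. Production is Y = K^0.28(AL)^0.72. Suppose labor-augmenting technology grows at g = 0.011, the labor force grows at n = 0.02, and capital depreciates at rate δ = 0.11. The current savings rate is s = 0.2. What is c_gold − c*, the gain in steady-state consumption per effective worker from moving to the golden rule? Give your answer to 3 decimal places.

Δc ≈ 0.024

The effective depreciation rate is n + g + δ = 0.02 + 0.011 + 0.11 = 0.141.
Current steady state (s = 0.2): k* = (0.2/0.141)^(1/0.72) ≈ 1.6250, y* = 1.6250^0.28 ≈ 1.1456, c* = (1−0.2)·1.1456 ≈ 0.9165.
Maximizing c = f(k) − (n+g+δ)·k gives f'(k) = n+g+δ, i.e. 0.28·k^(0.28−1) = 0.141, so k_gold = (0.28/0.141)^(1/0.72) ≈ 2.5930.
y_gold = 2.5930^0.28 ≈ 1.3058, c_gold = y_gold − 0.141·k_gold ≈ 0.9402.
Gain: Δc = 0.9402 − 0.9165 ≈ 0.0237.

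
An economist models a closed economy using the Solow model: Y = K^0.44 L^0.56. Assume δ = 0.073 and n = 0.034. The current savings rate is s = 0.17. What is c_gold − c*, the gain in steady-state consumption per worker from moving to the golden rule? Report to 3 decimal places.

The effective depreciation rate is n + δ = 0.034 + 0.073 = 0.107.
Current steady state (s = 0.17): k* = (0.17/0.107)^(1/0.56) ≈ 2.2858, y* = 2.2858^0.44 ≈ 1.4387, c* = (1−0.17)·1.4387 ≈ 1.1941.
Golden rule sets MPK = n+δ: 0.44·k^(0.44−1) = 0.107, so k_gold = (0.44/0.107)^(1/0.56) ≈ 12.4897.
y_gold = 12.4897^0.44 ≈ 3.0373, c_gold = y_gold − 0.107·k_gold ≈ 1.7009.
Gain: Δc = 1.7009 − 1.1941 ≈ 0.5067.

Δc ≈ 0.507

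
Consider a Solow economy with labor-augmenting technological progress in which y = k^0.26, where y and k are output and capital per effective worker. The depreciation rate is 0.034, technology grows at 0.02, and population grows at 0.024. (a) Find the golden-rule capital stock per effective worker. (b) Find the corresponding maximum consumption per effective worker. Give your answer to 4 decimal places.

Break-even investment rate: n + g + δ = 0.024 + 0.02 + 0.034 = 0.078.
Golden rule sets MPK = n+g+δ: 0.26·k^(0.26−1) = 0.078, so k_gold = (0.26/0.078)^(1/0.74) ≈ 5.0885.
y_gold = 5.0885^0.26 ≈ 1.5266; c_gold = y_gold − 0.078·k_gold ≈ 1.1297.

(a) k_gold ≈ 5.0885; (b) c_gold ≈ 1.1297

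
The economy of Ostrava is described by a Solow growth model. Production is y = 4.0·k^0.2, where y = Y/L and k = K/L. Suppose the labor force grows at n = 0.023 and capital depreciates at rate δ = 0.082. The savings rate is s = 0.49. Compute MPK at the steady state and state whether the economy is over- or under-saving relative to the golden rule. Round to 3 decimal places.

n + δ = 0.023 + 0.082 = 0.105.
Steady-state k*: s·A·k^0.2 = 0.105·k gives k* = (0.49·4.0/0.105)^(1/0.8) ≈ 38.8002.
MPK = 0.2·4.0·38.8002^(-0.8) ≈ 0.0429.
MPK < n+δ = 0.105, so the economy is dynamically inefficient (over-saving).

over-saving; MPK ≈ 0.043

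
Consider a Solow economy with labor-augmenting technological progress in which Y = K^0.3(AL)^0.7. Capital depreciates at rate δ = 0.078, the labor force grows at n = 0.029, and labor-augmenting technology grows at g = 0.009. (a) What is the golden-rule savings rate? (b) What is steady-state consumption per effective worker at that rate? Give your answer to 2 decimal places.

Capital per effective worker breaks even when investment replaces (n + g + δ)·k; here n + g + δ = 0.116.
For Cobb-Douglas, s_gold equals capital's share: s_gold = 0.3.
Maximizing c = f(k) − (n+g+δ)·k gives f'(k) = n+g+δ, i.e. 0.3·k^(0.3−1) = 0.116, so k_gold = (0.3/0.116)^(1/0.7) ≈ 3.8861.
y_gold = 3.8861^0.3 ≈ 1.5026; c_gold = (1−0.3)·y_gold ≈ 1.0518.

(a) s_gold = 0.30; (b) c_gold ≈ 1.05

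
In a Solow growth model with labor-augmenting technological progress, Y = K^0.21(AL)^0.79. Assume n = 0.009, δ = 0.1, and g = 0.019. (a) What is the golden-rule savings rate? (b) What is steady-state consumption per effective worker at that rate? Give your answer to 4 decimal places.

Break-even investment rate: n + g + δ = 0.009 + 0.019 + 0.1 = 0.128.
For Cobb-Douglas, s_gold equals capital's share: s_gold = 0.21.
Golden rule sets MPK = n+g+δ: 0.21·k^(0.21−1) = 0.128, so k_gold = (0.21/0.128)^(1/0.79) ≈ 1.8714.
y_gold = 1.8714^0.21 ≈ 1.1407; c_gold = (1−0.21)·y_gold ≈ 0.9011.

(a) s_gold = 0.2100; (b) c_gold ≈ 0.9011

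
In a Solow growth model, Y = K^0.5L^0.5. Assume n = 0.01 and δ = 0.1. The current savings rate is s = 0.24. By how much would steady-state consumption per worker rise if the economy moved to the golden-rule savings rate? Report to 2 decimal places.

Δc ≈ 0.61

Capital per worker breaks even when investment replaces (n + δ)·k; here n + δ = 0.11.
Current steady state (s = 0.24): k* = (0.24/0.11)^(1/0.5) ≈ 4.7603, y* = 4.7603^0.5 ≈ 2.1818, c* = (1−0.24)·2.1818 ≈ 1.6582.
At the golden rule the marginal product of capital equals n+δ: 0.5·k^(0.5−1) = 0.11. Solving, k_gold = (0.5/0.11)^(1/0.5) ≈ 20.6612.
y_gold = 20.6612^0.5 ≈ 4.5455, c_gold = y_gold − 0.11·k_gold ≈ 2.2727.
Gain: Δc = 2.2727 − 1.6582 ≈ 0.6145.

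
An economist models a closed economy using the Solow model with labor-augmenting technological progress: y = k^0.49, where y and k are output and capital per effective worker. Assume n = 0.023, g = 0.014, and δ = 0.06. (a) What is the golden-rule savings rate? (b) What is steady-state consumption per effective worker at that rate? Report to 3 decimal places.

(a) s_gold = 0.490; (b) c_gold ≈ 2.418

n + g + δ = 0.023 + 0.014 + 0.06 = 0.097.
For Cobb-Douglas, s_gold equals capital's share: s_gold = 0.49.
Setting f'(k) = n+g+δ gives 0.49·k^(0.49−1) = 0.097, hence k_gold = (0.49/0.097)^(1/0.51) ≈ 23.9477.
y_gold = 23.9477^0.49 ≈ 4.7407; c_gold = (1−0.49)·y_gold ≈ 2.4177.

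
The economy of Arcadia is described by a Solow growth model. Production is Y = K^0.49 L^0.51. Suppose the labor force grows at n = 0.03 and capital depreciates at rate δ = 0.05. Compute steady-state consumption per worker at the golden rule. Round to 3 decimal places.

The effective depreciation rate is n + δ = 0.03 + 0.05 = 0.08.
Setting f'(k) = n+δ gives 0.49·k^(0.49−1) = 0.08, hence k_gold = (0.49/0.08)^(1/0.51) ≈ 34.9418.
y_gold = 34.9418^0.49 ≈ 5.7048.
c_gold = y_gold − (n+δ)·k_gold = 5.7048 − 0.08·34.9418 ≈ 2.9094.

c_gold ≈ 2.909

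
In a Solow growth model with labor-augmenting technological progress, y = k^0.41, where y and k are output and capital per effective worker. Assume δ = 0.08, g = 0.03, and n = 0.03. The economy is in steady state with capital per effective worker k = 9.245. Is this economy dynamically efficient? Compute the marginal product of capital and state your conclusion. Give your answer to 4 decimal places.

n + g + δ = 0.03 + 0.03 + 0.08 = 0.14.
MPK = 0.41·k^(0.41−1) = 0.41·9.245^(-0.59) ≈ 0.1104.
MPK < 0.14, so the economy is dynamically inefficient (over-saving).

dynamically inefficient; MPK ≈ 0.1104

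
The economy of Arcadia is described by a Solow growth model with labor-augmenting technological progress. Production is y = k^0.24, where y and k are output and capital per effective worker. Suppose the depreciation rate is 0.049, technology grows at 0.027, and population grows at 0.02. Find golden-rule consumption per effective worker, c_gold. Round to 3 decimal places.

The effective depreciation rate is n + g + δ = 0.02 + 0.027 + 0.049 = 0.096.
Setting f'(k) = n+g+δ gives 0.24·k^(0.24−1) = 0.096, hence k_gold = (0.24/0.096)^(1/0.76) ≈ 3.3389.
y_gold = 3.3389^0.24 ≈ 1.3356.
c_gold = y_gold − (n+g+δ)·k_gold = 1.3356 − 0.096·3.3389 ≈ 1.0150.

c_gold ≈ 1.015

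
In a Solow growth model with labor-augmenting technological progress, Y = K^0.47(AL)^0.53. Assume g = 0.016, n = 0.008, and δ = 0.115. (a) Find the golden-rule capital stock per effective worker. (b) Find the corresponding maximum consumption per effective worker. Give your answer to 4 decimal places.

n + g + δ = 0.008 + 0.016 + 0.115 = 0.139.
At the golden rule the marginal product of capital equals n+g+δ: 0.47·k^(0.47−1) = 0.139. Solving, k_gold = (0.47/0.139)^(1/0.53) ≈ 9.9602.
y_gold = 9.9602^0.47 ≈ 2.9457; c_gold = y_gold − 0.139·k_gold ≈ 1.5612.

(a) k_gold ≈ 9.9602; (b) c_gold ≈ 1.5612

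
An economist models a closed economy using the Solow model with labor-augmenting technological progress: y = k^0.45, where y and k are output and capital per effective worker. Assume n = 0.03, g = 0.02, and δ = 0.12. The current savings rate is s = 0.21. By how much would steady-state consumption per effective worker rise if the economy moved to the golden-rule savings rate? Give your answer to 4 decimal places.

Δc ≈ 0.2806

Break-even investment rate: n + g + δ = 0.03 + 0.02 + 0.12 = 0.17.
Current steady state (s = 0.21): k* = (0.21/0.17)^(1/0.55) ≈ 1.4684, y* = 1.4684^0.45 ≈ 1.1887, c* = (1−0.21)·1.1887 ≈ 0.9391.
Golden rule sets MPK = n+g+δ: 0.45·k^(0.45−1) = 0.17, so k_gold = (0.45/0.17)^(1/0.55) ≈ 5.8703.
y_gold = 5.8703^0.45 ≈ 2.2177, c_gold = y_gold − 0.17·k_gold ≈ 1.2197.
Gain: Δc = 1.2197 − 0.9391 ≈ 0.2806.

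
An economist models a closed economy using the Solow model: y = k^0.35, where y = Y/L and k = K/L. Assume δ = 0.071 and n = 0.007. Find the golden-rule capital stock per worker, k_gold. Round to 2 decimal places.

n + δ = 0.007 + 0.071 = 0.078.
At the golden rule the marginal product of capital equals n+δ: 0.35·k^(0.35−1) = 0.078. Solving, k_gold = (0.35/0.078)^(1/0.65) ≈ 10.0702.

k_gold ≈ 10.07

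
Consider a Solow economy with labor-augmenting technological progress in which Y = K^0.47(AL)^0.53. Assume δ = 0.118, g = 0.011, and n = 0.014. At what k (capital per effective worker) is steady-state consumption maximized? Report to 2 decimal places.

k_gold ≈ 9.44

Break-even investment rate: n + g + δ = 0.014 + 0.011 + 0.118 = 0.143.
At the golden rule the marginal product of capital equals n+g+δ: 0.47·k^(0.47−1) = 0.143. Solving, k_gold = (0.47/0.143)^(1/0.53) ≈ 9.4411.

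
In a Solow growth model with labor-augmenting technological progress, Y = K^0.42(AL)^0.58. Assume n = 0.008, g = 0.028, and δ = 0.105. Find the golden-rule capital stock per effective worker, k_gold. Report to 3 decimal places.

Break-even investment rate: n + g + δ = 0.008 + 0.028 + 0.105 = 0.141.
Golden rule sets MPK = n+g+δ: 0.42·k^(0.42−1) = 0.141, so k_gold = (0.42/0.141)^(1/0.58) ≈ 6.5659.

k_gold ≈ 6.566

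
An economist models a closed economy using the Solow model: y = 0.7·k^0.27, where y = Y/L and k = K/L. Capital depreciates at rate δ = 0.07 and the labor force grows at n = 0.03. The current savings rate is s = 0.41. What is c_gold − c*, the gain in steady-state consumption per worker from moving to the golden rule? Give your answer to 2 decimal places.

Capital per worker breaks even when investment replaces (n + δ)·k; here n + δ = 0.1.
Current steady state (s = 0.41): k* = (0.41·0.7/0.1)^(1/0.73) ≈ 4.2387, y* = 0.7·4.2387^0.27 ≈ 1.0338, c* = (1−0.41)·1.0338 ≈ 0.6100.
Maximizing c = f(k) − (n+δ)·k gives f'(k) = n+δ, i.e. 0.27·0.7·k^(0.27−1) = 0.1, so k_gold = (0.27·0.7/0.1)^(1/0.73) ≈ 2.3917.
y_gold = 0.7·2.3917^0.27 ≈ 0.8858, c_gold = y_gold − 0.1·k_gold ≈ 0.6467.
Gain: Δc = 0.6467 − 0.6100 ≈ 0.0367.

Δc ≈ 0.04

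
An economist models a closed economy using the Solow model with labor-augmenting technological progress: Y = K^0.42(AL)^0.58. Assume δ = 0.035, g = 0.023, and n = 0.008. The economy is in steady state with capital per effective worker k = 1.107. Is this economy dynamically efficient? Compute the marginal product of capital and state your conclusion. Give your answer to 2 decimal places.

dynamically efficient; MPK ≈ 0.40

Capital per effective worker breaks even when investment replaces (n + g + δ)·k; here n + g + δ = 0.066.
MPK = 0.42·k^(0.42−1) = 0.42·1.107^(-0.58) ≈ 0.3960.
MPK > 0.066, so the economy is dynamically efficient (under-saving).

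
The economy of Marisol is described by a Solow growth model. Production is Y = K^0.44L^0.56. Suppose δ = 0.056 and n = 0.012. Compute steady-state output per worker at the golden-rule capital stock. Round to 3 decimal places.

y_gold ≈ 4.337

The effective depreciation rate is n + δ = 0.012 + 0.056 = 0.068.
Setting f'(k) = n+δ gives 0.44·k^(0.44−1) = 0.068, hence k_gold = (0.44/0.068)^(1/0.56) ≈ 28.0617.
Output: y_gold = k_gold^0.44 = 28.0617^0.44 ≈ 4.3368.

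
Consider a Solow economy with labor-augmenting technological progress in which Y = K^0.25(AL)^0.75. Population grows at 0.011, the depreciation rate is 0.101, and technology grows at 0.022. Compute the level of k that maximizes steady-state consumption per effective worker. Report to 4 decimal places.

Break-even investment rate: n + g + δ = 0.011 + 0.022 + 0.101 = 0.134.
At the golden rule the marginal product of capital equals n+g+δ: 0.25·k^(0.25−1) = 0.134. Solving, k_gold = (0.25/0.134)^(1/0.75) ≈ 2.2967.

k_gold ≈ 2.2967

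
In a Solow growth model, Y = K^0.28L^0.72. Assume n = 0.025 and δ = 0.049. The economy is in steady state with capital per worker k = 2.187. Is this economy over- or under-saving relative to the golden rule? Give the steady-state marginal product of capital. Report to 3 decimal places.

The effective depreciation rate is n + δ = 0.025 + 0.049 = 0.074.
MPK = 0.28·k^(0.28−1) = 0.28·2.187^(-0.72) ≈ 0.1594.
MPK > 0.074, so the economy is dynamically efficient (under-saving).

under-saving; MPK ≈ 0.159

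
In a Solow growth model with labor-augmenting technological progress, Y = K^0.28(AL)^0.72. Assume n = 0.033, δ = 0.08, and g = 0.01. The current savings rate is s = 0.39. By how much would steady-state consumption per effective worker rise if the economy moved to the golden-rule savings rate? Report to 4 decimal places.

Δc ≈ 0.0359

n + g + δ = 0.033 + 0.01 + 0.08 = 0.123.
Current steady state (s = 0.39): k* = (0.39/0.123)^(1/0.72) ≈ 4.9666, y* = 4.9666^0.28 ≈ 1.5664, c* = (1−0.39)·1.5664 ≈ 0.9555.
Golden rule sets MPK = n+g+δ: 0.28·k^(0.28−1) = 0.123, so k_gold = (0.28/0.123)^(1/0.72) ≈ 3.1346.
y_gold = 3.1346^0.28 ≈ 1.3770, c_gold = y_gold − 0.123·k_gold ≈ 0.9914.
Gain: Δc = 0.9914 − 0.9555 ≈ 0.0359.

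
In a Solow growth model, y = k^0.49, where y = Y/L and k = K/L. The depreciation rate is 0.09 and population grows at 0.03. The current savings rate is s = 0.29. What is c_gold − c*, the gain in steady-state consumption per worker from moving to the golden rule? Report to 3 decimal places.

Break-even investment rate: n + δ = 0.03 + 0.09 = 0.12.
Current steady state (s = 0.29): k* = (0.29/0.12)^(1/0.51) ≈ 5.6416, y* = 5.6416^0.49 ≈ 2.3345, c* = (1−0.29)·2.3345 ≈ 1.6575.
Golden rule sets MPK = n+δ: 0.49·k^(0.49−1) = 0.12, so k_gold = (0.49/0.12)^(1/0.51) ≈ 15.7786.
y_gold = 15.7786^0.49 ≈ 3.8641, c_gold = y_gold − 0.12·k_gold ≈ 1.9707.
Gain: Δc = 1.9707 − 1.6575 ≈ 0.3132.

Δc ≈ 0.313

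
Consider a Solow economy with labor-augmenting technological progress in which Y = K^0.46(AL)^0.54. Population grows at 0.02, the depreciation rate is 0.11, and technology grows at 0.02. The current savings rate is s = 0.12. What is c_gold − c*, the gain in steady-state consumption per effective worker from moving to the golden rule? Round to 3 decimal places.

Capital per effective worker breaks even when investment replaces (n + g + δ)·k; here n + g + δ = 0.15.
Current steady state (s = 0.12): k* = (0.12/0.15)^(1/0.54) ≈ 0.6615, y* = 0.6615^0.46 ≈ 0.8269, c* = (1−0.12)·0.8269 ≈ 0.7277.
Setting f'(k) = n+g+δ gives 0.46·k^(0.46−1) = 0.15, hence k_gold = (0.46/0.15)^(1/0.54) ≈ 7.9659.
y_gold = 7.9659^0.46 ≈ 2.5976, c_gold = y_gold − 0.15·k_gold ≈ 1.4027.
Gain: Δc = 1.4027 − 0.7277 ≈ 0.6750.

Δc ≈ 0.675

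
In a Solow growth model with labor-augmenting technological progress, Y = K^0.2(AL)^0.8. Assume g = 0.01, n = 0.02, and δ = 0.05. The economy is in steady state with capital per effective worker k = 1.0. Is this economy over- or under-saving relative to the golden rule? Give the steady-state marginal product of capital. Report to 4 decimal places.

under-saving; MPK ≈ 0.2000

n + g + δ = 0.02 + 0.01 + 0.05 = 0.08.
MPK = 0.2·k^(0.2−1) = 0.2·1.0^(-0.8) ≈ 0.2000.
MPK > 0.08, so the economy is dynamically efficient (under-saving).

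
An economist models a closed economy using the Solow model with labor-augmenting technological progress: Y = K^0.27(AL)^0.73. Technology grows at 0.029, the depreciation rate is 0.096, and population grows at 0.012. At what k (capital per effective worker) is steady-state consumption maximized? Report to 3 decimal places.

k_gold ≈ 2.533

Break-even investment rate: n + g + δ = 0.012 + 0.029 + 0.096 = 0.137.
At the golden rule the marginal product of capital equals n+g+δ: 0.27·k^(0.27−1) = 0.137. Solving, k_gold = (0.27/0.137)^(1/0.73) ≈ 2.5329.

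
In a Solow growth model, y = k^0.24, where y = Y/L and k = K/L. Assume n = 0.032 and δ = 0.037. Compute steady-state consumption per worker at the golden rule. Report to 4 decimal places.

c_gold ≈ 1.1266

n + δ = 0.032 + 0.037 = 0.069.
Maximizing c = f(k) − (n+δ)·k gives f'(k) = n+δ, i.e. 0.24·k^(0.24−1) = 0.069, so k_gold = (0.24/0.069)^(1/0.76) ≈ 5.1561.
y_gold = 5.1561^0.24 ≈ 1.4824.
c_gold = y_gold − (n+δ)·k_gold = 1.4824 − 0.069·5.1561 ≈ 1.1266.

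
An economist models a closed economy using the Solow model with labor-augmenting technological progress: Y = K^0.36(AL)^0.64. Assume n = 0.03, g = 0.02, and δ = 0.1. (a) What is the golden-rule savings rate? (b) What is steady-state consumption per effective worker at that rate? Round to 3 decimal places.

The effective depreciation rate is n + g + δ = 0.03 + 0.02 + 0.1 = 0.15.
For Cobb-Douglas, s_gold equals capital's share: s_gold = 0.36.
At the golden rule the marginal product of capital equals n+g+δ: 0.36·k^(0.36−1) = 0.15. Solving, k_gold = (0.36/0.15)^(1/0.64) ≈ 3.9272.
y_gold = 3.9272^0.36 ≈ 1.6363; c_gold = (1−0.36)·y_gold ≈ 1.0472.

(a) s_gold = 0.360; (b) c_gold ≈ 1.047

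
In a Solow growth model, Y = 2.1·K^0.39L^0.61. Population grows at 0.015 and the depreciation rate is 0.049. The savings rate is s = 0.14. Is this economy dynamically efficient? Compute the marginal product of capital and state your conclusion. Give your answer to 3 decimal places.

The effective depreciation rate is n + δ = 0.015 + 0.049 = 0.064.
Steady-state k*: s·A·k^0.39 = 0.064·k gives k* = (0.14·2.1/0.064)^(1/0.61) ≈ 12.1764.
MPK = 0.39·2.1·12.1764^(-0.61) ≈ 0.1783.
MPK > n+δ = 0.064, so the economy is dynamically efficient (under-saving).

dynamically efficient; MPK ≈ 0.178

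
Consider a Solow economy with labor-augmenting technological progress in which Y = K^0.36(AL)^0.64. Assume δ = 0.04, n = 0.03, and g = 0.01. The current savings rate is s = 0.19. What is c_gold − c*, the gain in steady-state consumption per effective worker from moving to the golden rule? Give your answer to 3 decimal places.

Δc ≈ 0.174

Break-even investment rate: n + g + δ = 0.03 + 0.01 + 0.04 = 0.08.
Current steady state (s = 0.19): k* = (0.19/0.08)^(1/0.64) ≈ 3.8634, y* = 3.8634^0.36 ≈ 1.6267, c* = (1−0.19)·1.6267 ≈ 1.3176.
At the golden rule the marginal product of capital equals n+g+δ: 0.36·k^(0.36−1) = 0.08. Solving, k_gold = (0.36/0.08)^(1/0.64) ≈ 10.4868.
y_gold = 10.4868^0.36 ≈ 2.3304, c_gold = y_gold − 0.08·k_gold ≈ 1.4915.
Gain: Δc = 1.4915 − 1.3176 ≈ 0.1738.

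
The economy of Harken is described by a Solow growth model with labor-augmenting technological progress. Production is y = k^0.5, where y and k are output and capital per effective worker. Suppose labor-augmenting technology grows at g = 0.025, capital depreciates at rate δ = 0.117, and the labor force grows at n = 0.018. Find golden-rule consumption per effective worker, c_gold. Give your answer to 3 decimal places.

c_gold ≈ 1.562

The effective depreciation rate is n + g + δ = 0.018 + 0.025 + 0.117 = 0.16.
At the golden rule the marginal product of capital equals n+g+δ: 0.5·k^(0.5−1) = 0.16. Solving, k_gold = (0.5/0.16)^(1/0.5) ≈ 9.7656.
y_gold = 9.7656^0.5 ≈ 3.1250.
c_gold = y_gold − (n+g+δ)·k_gold = 3.1250 − 0.16·9.7656 ≈ 1.5625.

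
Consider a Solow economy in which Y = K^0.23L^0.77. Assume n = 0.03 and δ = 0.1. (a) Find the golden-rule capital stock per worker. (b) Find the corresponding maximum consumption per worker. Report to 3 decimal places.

Break-even investment rate: n + δ = 0.03 + 0.1 = 0.13.
Maximizing c = f(k) − (n+δ)·k gives f'(k) = n+δ, i.e. 0.23·k^(0.23−1) = 0.13, so k_gold = (0.23/0.13)^(1/0.77) ≈ 2.0980.
y_gold = 2.0980^0.23 ≈ 1.1858; c_gold = y_gold − 0.13·k_gold ≈ 0.9131.

(a) k_gold ≈ 2.098; (b) c_gold ≈ 0.913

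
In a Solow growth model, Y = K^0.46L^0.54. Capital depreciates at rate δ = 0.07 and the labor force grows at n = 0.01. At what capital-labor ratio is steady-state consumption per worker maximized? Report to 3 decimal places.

Capital per worker breaks even when investment replaces (n + δ)·k; here n + δ = 0.08.
At the golden rule the marginal product of capital equals n+δ: 0.46·k^(0.46−1) = 0.08. Solving, k_gold = (0.46/0.08)^(1/0.54) ≈ 25.5148.

k_gold ≈ 25.515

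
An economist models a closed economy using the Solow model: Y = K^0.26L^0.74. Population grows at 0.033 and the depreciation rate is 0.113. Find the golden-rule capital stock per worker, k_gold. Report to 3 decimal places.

Capital per worker breaks even when investment replaces (n + δ)·k; here n + δ = 0.146.
Maximizing c = f(k) − (n+δ)·k gives f'(k) = n+δ, i.e. 0.26·k^(0.26−1) = 0.146, so k_gold = (0.26/0.146)^(1/0.74) ≈ 2.1811.

k_gold ≈ 2.181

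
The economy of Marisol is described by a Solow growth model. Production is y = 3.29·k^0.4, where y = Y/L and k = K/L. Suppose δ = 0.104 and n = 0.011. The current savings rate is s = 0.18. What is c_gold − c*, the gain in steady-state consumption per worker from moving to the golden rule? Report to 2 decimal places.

Δc ≈ 1.98

Break-even investment rate: n + δ = 0.011 + 0.104 = 0.115.
Current steady state (s = 0.18): k* = (0.18·3.29/0.115)^(1/0.6) ≈ 15.3562, y* = 3.29·15.3562^0.4 ≈ 9.8109, c* = (1−0.18)·9.8109 ≈ 8.0450.
Maximizing c = f(k) − (n+δ)·k gives f'(k) = n+δ, i.e. 0.4·3.29·k^(0.4−1) = 0.115, so k_gold = (0.4·3.29/0.115)^(1/0.6) ≈ 58.1117.
y_gold = 3.29·58.1117^0.4 ≈ 16.7071, c_gold = y_gold − 0.115·k_gold ≈ 10.0243.
Gain: Δc = 10.0243 − 8.0450 ≈ 1.9793.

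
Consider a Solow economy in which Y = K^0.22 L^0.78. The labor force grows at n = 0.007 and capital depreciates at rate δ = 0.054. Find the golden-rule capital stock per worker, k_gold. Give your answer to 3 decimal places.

k_gold ≈ 5.179

Break-even investment rate: n + δ = 0.007 + 0.054 = 0.061.
Golden rule sets MPK = n+δ: 0.22·k^(0.22−1) = 0.061, so k_gold = (0.22/0.061)^(1/0.78) ≈ 5.1787.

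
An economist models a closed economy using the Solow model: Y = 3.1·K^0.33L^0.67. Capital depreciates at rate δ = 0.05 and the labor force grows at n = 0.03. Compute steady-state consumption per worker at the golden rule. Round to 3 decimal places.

c_gold ≈ 7.287

The effective depreciation rate is n + δ = 0.03 + 0.05 = 0.08.
Golden rule sets MPK = n+δ: 0.33·3.1·k^(0.33−1) = 0.08, so k_gold = (0.33·3.1/0.08)^(1/0.67) ≈ 44.8662.
y_gold = 3.1·44.8662^0.33 ≈ 10.8766.
c_gold = y_gold − (n+δ)·k_gold = 10.8766 − 0.08·44.8662 ≈ 7.2874.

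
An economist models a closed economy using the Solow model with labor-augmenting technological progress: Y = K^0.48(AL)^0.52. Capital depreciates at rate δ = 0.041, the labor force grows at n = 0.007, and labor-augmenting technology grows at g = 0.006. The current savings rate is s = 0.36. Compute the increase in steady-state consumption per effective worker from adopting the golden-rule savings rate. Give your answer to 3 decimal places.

Break-even investment rate: n + g + δ = 0.007 + 0.006 + 0.041 = 0.054.
Current steady state (s = 0.36): k* = (0.36/0.054)^(1/0.52) ≈ 38.4096, y* = 38.4096^0.48 ≈ 5.7614, c* = (1−0.36)·5.7614 ≈ 3.6873.
Setting f'(k) = n+g+δ gives 0.48·k^(0.48−1) = 0.054, hence k_gold = (0.48/0.054)^(1/0.52) ≈ 66.7893.
y_gold = 66.7893^0.48 ≈ 7.5138, c_gold = y_gold − 0.054·k_gold ≈ 3.9072.
Gain: Δc = 3.9072 − 3.6873 ≈ 0.2198.

Δc ≈ 0.220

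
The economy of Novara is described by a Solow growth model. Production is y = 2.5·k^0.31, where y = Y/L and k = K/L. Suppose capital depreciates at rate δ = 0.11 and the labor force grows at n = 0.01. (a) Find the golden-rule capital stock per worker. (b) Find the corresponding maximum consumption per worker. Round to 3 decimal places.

(a) k_gold ≈ 14.931; (b) c_gold ≈ 3.988

Capital per worker breaks even when investment replaces (n + δ)·k; here n + δ = 0.12.
Setting f'(k) = n+δ gives 0.31·2.5·k^(0.31−1) = 0.12, hence k_gold = (0.31·2.5/0.12)^(1/0.69) ≈ 14.9310.
y_gold = 2.5·14.9310^0.31 ≈ 5.7797; c_gold = y_gold − 0.12·k_gold ≈ 3.9880.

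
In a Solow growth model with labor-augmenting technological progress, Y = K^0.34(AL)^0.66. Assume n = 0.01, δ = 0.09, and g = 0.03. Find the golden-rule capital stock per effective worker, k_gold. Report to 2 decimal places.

Break-even investment rate: n + g + δ = 0.01 + 0.03 + 0.09 = 0.13.
At the golden rule the marginal product of capital equals n+g+δ: 0.34·k^(0.34−1) = 0.13. Solving, k_gold = (0.34/0.13)^(1/0.66) ≈ 4.2917.

k_gold ≈ 4.29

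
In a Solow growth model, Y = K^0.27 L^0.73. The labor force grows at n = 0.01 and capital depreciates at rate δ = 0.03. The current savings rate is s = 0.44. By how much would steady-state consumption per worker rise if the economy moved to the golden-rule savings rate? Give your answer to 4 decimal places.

Δc ≈ 0.1198

Break-even investment rate: n + δ = 0.01 + 0.03 = 0.04.
Current steady state (s = 0.44): k* = (0.44/0.04)^(1/0.73) ≈ 26.7033, y* = 26.7033^0.27 ≈ 2.4276, c* = (1−0.44)·2.4276 ≈ 1.3594.
Golden rule sets MPK = n+δ: 0.27·k^(0.27−1) = 0.04, so k_gold = (0.27/0.04)^(1/0.73) ≈ 13.6783.
y_gold = 13.6783^0.27 ≈ 2.0264, c_gold = y_gold − 0.04·k_gold ≈ 1.4793.
Gain: Δc = 1.4793 − 1.3594 ≈ 0.1198.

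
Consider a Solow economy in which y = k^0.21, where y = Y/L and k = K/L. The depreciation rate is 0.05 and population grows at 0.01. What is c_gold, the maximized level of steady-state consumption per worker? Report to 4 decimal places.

c_gold ≈ 1.1022

Capital per worker breaks even when investment replaces (n + δ)·k; here n + δ = 0.06.
Golden rule sets MPK = n+δ: 0.21·k^(0.21−1) = 0.06, so k_gold = (0.21/0.06)^(1/0.79) ≈ 4.8831.
y_gold = 4.8831^0.21 ≈ 1.3952.
c_gold = y_gold − (n+δ)·k_gold = 1.3952 − 0.06·4.8831 ≈ 1.1022.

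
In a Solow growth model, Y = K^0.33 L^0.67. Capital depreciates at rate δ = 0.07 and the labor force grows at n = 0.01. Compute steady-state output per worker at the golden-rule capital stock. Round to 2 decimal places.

y_gold ≈ 2.01

The effective depreciation rate is n + δ = 0.01 + 0.07 = 0.08.
At the golden rule the marginal product of capital equals n+δ: 0.33·k^(0.33−1) = 0.08. Solving, k_gold = (0.33/0.08)^(1/0.67) ≈ 8.2898.
Output: y_gold = k_gold^0.33 = 8.2898^0.33 ≈ 2.0096.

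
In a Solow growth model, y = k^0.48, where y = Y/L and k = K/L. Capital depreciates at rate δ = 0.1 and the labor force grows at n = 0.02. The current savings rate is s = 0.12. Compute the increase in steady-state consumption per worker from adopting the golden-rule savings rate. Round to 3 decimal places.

The effective depreciation rate is n + δ = 0.02 + 0.1 = 0.12.
Current steady state (s = 0.12): k* = (0.12/0.12)^(1/0.52) ≈ 1.0000, y* = 1.0000^0.48 ≈ 1.0000, c* = (1−0.12)·1.0000 ≈ 0.8800.
At the golden rule the marginal product of capital equals n+δ: 0.48·k^(0.48−1) = 0.12. Solving, k_gold = (0.48/0.12)^(1/0.52) ≈ 14.3816.
y_gold = 14.3816^0.48 ≈ 3.5954, c_gold = y_gold − 0.12·k_gold ≈ 1.8696.
Gain: Δc = 1.8696 − 0.8800 ≈ 0.9896.

Δc ≈ 0.990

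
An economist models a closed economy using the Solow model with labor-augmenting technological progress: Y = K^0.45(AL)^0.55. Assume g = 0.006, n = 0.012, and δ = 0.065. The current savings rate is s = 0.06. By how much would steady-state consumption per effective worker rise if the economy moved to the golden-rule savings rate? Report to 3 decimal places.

Capital per effective worker breaks even when investment replaces (n + g + δ)·k; here n + g + δ = 0.083.
Current steady state (s = 0.06): k* = (0.06/0.083)^(1/0.55) ≈ 0.5543, y* = 0.5543^0.45 ≈ 0.7668, c* = (1−0.06)·0.7668 ≈ 0.7208.
Maximizing c = f(k) − (n+g+δ)·k gives f'(k) = n+g+δ, i.e. 0.45·k^(0.45−1) = 0.083, so k_gold = (0.45/0.083)^(1/0.55) ≈ 21.6167.
y_gold = 21.6167^0.45 ≈ 3.9871, c_gold = y_gold − 0.083·k_gold ≈ 2.1929.
Gain: Δc = 2.1929 − 0.7208 ≈ 1.4721.

Δc ≈ 1.472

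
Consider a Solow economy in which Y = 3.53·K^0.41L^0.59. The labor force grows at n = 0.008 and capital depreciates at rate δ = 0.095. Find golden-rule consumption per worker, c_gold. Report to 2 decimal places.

Capital per worker breaks even when investment replaces (n + δ)·k; here n + δ = 0.103.
At the golden rule the marginal product of capital equals n+δ: 0.41·3.53·k^(0.41−1) = 0.103. Solving, k_gold = (0.41·3.53/0.103)^(1/0.59) ≈ 88.1638.
y_gold = 3.53·88.1638^0.41 ≈ 22.1485.
c_gold = y_gold − (n+δ)·k_gold = 22.1485 − 0.103·88.1638 ≈ 13.0676.

c_gold ≈ 13.07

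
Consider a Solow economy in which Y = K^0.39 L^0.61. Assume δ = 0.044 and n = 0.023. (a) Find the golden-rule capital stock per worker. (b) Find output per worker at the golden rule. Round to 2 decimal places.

n + δ = 0.023 + 0.044 = 0.067.
Setting f'(k) = n+δ gives 0.39·k^(0.39−1) = 0.067, hence k_gold = (0.39/0.067)^(1/0.61) ≈ 17.9507.
y_gold = 17.9507^0.39 ≈ 3.0838.

(a) k_gold ≈ 17.95; (b) y_gold ≈ 3.08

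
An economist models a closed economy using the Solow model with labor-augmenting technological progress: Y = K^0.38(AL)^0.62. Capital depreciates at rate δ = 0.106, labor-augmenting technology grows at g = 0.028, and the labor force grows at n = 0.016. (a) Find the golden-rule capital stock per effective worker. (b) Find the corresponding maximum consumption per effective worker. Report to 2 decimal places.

Break-even investment rate: n + g + δ = 0.016 + 0.028 + 0.106 = 0.15.
Golden rule sets MPK = n+g+δ: 0.38·k^(0.38−1) = 0.15, so k_gold = (0.38/0.15)^(1/0.62) ≈ 4.4783.
y_gold = 4.4783^0.38 ≈ 1.7678; c_gold = y_gold − 0.15·k_gold ≈ 1.0960.

(a) k_gold ≈ 4.48; (b) c_gold ≈ 1.10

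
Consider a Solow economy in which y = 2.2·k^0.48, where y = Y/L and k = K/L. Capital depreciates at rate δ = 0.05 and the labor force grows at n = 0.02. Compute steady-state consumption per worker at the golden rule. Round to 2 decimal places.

c_gold ≈ 14.01

The effective depreciation rate is n + δ = 0.02 + 0.05 = 0.07.
At the golden rule the marginal product of capital equals n+δ: 0.48·2.2·k^(0.48−1) = 0.07. Solving, k_gold = (0.48·2.2/0.07)^(1/0.52) ≈ 184.7025.
y_gold = 2.2·184.7025^0.48 ≈ 26.9358.
c_gold = y_gold − (n+δ)·k_gold = 26.9358 − 0.07·184.7025 ≈ 14.0066.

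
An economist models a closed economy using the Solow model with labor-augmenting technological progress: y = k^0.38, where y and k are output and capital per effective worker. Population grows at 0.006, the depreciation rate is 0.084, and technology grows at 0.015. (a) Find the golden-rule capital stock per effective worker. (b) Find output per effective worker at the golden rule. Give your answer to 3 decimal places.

n + g + δ = 0.006 + 0.015 + 0.084 = 0.105.
Maximizing c = f(k) − (n+g+δ)·k gives f'(k) = n+g+δ, i.e. 0.38·k^(0.38−1) = 0.105, so k_gold = (0.38/0.105)^(1/0.62) ≈ 7.9608.
y_gold = 7.9608^0.38 ≈ 2.1997.

(a) k_gold ≈ 7.961; (b) y_gold ≈ 2.200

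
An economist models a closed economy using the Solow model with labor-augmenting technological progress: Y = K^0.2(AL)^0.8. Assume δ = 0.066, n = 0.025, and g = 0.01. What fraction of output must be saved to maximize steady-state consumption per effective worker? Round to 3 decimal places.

The effective depreciation rate is n + g + δ = 0.025 + 0.01 + 0.066 = 0.101.
At the golden rule MPK = n+g+δ, and in any Cobb-Douglas steady state s = (n+g+δ)·k/y = MPK·k/y = capital's share 0.2.

s_gold = 0.200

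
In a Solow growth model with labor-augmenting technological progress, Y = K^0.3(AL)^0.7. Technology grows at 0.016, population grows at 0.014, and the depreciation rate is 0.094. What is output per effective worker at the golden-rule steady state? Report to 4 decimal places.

The effective depreciation rate is n + g + δ = 0.014 + 0.016 + 0.094 = 0.124.
At the golden rule the marginal product of capital equals n+g+δ: 0.3·k^(0.3−1) = 0.124. Solving, k_gold = (0.3/0.124)^(1/0.7) ≈ 3.5330.
Output: y_gold = k_gold^0.3 = 3.5330^0.3 ≈ 1.4603.

y_gold ≈ 1.4603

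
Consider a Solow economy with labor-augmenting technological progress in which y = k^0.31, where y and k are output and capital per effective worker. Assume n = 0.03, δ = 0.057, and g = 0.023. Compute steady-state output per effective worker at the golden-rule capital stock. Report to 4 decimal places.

Break-even investment rate: n + g + δ = 0.03 + 0.023 + 0.057 = 0.11.
Maximizing c = f(k) − (n+g+δ)·k gives f'(k) = n+g+δ, i.e. 0.31·k^(0.31−1) = 0.11, so k_gold = (0.31/0.11)^(1/0.69) ≈ 4.4888.
Output: y_gold = k_gold^0.31 = 4.4888^0.31 ≈ 1.5928.

y_gold ≈ 1.5928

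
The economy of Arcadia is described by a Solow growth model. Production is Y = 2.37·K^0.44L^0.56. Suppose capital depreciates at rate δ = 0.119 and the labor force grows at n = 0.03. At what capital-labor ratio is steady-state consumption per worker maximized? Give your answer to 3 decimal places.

Break-even investment rate: n + δ = 0.03 + 0.119 = 0.149.
Setting f'(k) = n+δ gives 0.44·2.37·k^(0.44−1) = 0.149, hence k_gold = (0.44·2.37/0.149)^(1/0.56) ≈ 32.2816.

k_gold ≈ 32.282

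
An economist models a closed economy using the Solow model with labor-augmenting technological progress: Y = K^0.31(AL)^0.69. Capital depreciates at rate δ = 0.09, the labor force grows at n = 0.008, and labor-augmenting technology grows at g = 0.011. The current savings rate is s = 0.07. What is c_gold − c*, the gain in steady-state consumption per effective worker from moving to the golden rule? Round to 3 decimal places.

Break-even investment rate: n + g + δ = 0.008 + 0.011 + 0.09 = 0.109.
Current steady state (s = 0.07): k* = (0.07/0.109)^(1/0.69) ≈ 0.5263, y* = 0.5263^0.31 ≈ 0.8196, c* = (1−0.07)·0.8196 ≈ 0.7622.
At the golden rule the marginal product of capital equals n+g+δ: 0.31·k^(0.31−1) = 0.109. Solving, k_gold = (0.31/0.109)^(1/0.69) ≈ 4.5486.
y_gold = 4.5486^0.31 ≈ 1.5993, c_gold = y_gold − 0.109·k_gold ≈ 1.1035.
Gain: Δc = 1.1035 − 0.7622 ≈ 0.3413.

Δc ≈ 0.341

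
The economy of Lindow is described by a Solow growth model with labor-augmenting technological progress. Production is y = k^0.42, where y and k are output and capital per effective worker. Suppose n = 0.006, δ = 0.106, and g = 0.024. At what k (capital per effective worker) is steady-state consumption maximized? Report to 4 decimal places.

The effective depreciation rate is n + g + δ = 0.006 + 0.024 + 0.106 = 0.136.
At the golden rule the marginal product of capital equals n+g+δ: 0.42·k^(0.42−1) = 0.136. Solving, k_gold = (0.42/0.136)^(1/0.58) ≈ 6.9876.

k_gold ≈ 6.9876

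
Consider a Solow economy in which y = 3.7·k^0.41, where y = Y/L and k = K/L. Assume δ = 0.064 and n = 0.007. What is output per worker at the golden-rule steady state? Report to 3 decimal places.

y_gold ≈ 31.063

The effective depreciation rate is n + δ = 0.007 + 0.064 = 0.071.
Golden rule sets MPK = n+δ: 0.41·3.7·k^(0.41−1) = 0.071, so k_gold = (0.41·3.7/0.071)^(1/0.59) ≈ 179.3804.
Output: y_gold = 3.7·k_gold^0.41 = 3.7·179.3804^0.41 ≈ 31.0634.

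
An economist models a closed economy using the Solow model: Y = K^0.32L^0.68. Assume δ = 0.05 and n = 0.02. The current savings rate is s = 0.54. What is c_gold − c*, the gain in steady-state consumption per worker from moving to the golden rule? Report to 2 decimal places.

Break-even investment rate: n + δ = 0.02 + 0.05 = 0.07.
Current steady state (s = 0.54): k* = (0.54/0.07)^(1/0.68) ≈ 20.1765, y* = 20.1765^0.32 ≈ 2.6155, c* = (1−0.54)·2.6155 ≈ 1.2031.
Maximizing c = f(k) − (n+δ)·k gives f'(k) = n+δ, i.e. 0.32·k^(0.32−1) = 0.07, so k_gold = (0.32/0.07)^(1/0.68) ≈ 9.3468.
y_gold = 9.3468^0.32 ≈ 2.0446, c_gold = y_gold − 0.07·k_gold ≈ 1.3903.
Gain: Δc = 1.3903 − 1.2031 ≈ 0.1872.

Δc ≈ 0.19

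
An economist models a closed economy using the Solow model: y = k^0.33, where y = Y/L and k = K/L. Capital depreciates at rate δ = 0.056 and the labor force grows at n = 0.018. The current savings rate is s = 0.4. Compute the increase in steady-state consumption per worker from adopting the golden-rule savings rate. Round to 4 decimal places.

n + δ = 0.018 + 0.056 = 0.074.
Current steady state (s = 0.4): k* = (0.4/0.074)^(1/0.67) ≈ 12.4101, y* = 12.4101^0.33 ≈ 2.2959, c* = (1−0.4)·2.2959 ≈ 1.3775.
Setting f'(k) = n+δ gives 0.33·k^(0.33−1) = 0.074, hence k_gold = (0.33/0.074)^(1/0.67) ≈ 9.3127.
y_gold = 9.3127^0.33 ≈ 2.0883, c_gold = y_gold − 0.074·k_gold ≈ 1.3992.
Gain: Δc = 1.3992 − 1.3775 ≈ 0.0217.

Δc ≈ 0.0217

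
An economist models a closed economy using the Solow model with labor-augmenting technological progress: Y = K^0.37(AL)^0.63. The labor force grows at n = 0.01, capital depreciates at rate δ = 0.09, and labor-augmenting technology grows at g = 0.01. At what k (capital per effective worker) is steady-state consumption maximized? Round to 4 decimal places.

k_gold ≈ 6.8581

Break-even investment rate: n + g + δ = 0.01 + 0.01 + 0.09 = 0.11.
Setting f'(k) = n+g+δ gives 0.37·k^(0.37−1) = 0.11, hence k_gold = (0.37/0.11)^(1/0.63) ≈ 6.8581.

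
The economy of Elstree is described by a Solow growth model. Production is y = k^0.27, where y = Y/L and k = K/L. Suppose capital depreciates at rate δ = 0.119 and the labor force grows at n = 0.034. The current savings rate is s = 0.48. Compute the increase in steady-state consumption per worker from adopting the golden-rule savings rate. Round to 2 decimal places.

Δc ≈ 0.11

The effective depreciation rate is n + δ = 0.034 + 0.119 = 0.153.
Current steady state (s = 0.48): k* = (0.48/0.153)^(1/0.73) ≈ 4.7886, y* = 4.7886^0.27 ≈ 1.5264, c* = (1−0.48)·1.5264 ≈ 0.7937.
At the golden rule the marginal product of capital equals n+δ: 0.27·k^(0.27−1) = 0.153. Solving, k_gold = (0.27/0.153)^(1/0.73) ≈ 2.1772.
y_gold = 2.1772^0.27 ≈ 1.2338, c_gold = y_gold − 0.153·k_gold ≈ 0.9007.
Gain: Δc = 0.9007 − 0.7937 ≈ 0.1069.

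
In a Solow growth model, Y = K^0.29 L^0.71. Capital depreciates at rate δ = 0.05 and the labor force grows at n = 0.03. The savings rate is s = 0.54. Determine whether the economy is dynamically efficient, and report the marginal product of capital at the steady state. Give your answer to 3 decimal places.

Break-even investment rate: n + δ = 0.03 + 0.05 = 0.08.
Steady-state k*: s·k^0.29 = 0.08·k gives k* = (0.54/0.08)^(1/0.71) ≈ 14.7243.
MPK = 0.29·14.7243^(-0.71) ≈ 0.0430.
MPK < n+δ = 0.08, so the economy is dynamically inefficient (over-saving).

dynamically inefficient; MPK ≈ 0.043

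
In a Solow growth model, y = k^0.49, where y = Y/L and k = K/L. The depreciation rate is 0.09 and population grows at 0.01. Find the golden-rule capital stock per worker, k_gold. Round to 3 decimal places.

k_gold ≈ 22.559

Break-even investment rate: n + δ = 0.01 + 0.09 = 0.1.
Golden rule sets MPK = n+δ: 0.49·k^(0.49−1) = 0.1, so k_gold = (0.49/0.1)^(1/0.51) ≈ 22.5593.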